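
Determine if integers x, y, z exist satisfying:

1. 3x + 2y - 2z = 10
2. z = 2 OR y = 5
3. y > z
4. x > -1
Yes

Take x = 0, y = 5, z = 0. Substituting into each constraint:
  (1) 3(0) + 2(5) - 2(0) = 10 ✓
  (2) y = 5, target 5 ✓ (second branch holds)
  (3) 5 > 0 ✓
  (4) 0 > -1 ✓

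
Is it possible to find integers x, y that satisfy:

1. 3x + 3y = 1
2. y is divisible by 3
No

Even the single constraint (3x + 3y = 1) is infeasible over the integers.

  - 3x + 3y = 1: every term on the left is divisible by 3, so the LHS ≡ 0 (mod 3), but the RHS 1 is not — no integer solution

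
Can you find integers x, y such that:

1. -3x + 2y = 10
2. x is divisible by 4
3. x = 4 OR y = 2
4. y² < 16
No

The full constraint system is jointly infeasible over the integers. Each constraint and what it forces:

  - -3x + 2y = 10: is a linear equation tying the variables together
  - x is divisible by 4: restricts x to multiples of 4
  - x = 4 OR y = 2: forces a choice: either x = 4 or y = 2
  - y² < 16: restricts y to |y| ≤ 3

Split on the disjunction (x = 4 OR y = 2):
  • If x = 4: the equation forces y = 11, but y² < 16 requires |y| ≤ 3.
  • If y = 2: with y = 2, writing x = 4x', every remaining term of the linear equation is divisible by 12, so the left side is ≡ 0 (mod 12); but the right side 6 ≡ 6 (mod 12). No integers can satisfy it.
Both branches are infeasible, so the system has no integer solution.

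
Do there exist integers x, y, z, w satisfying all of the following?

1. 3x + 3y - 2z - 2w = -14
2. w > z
Yes

Take x = -4, y = 0, z = 0, w = 1. Substituting into each constraint:
  (1) 3(-4) + 3(0) - 2(0) - 2(1) = -14 ✓
  (2) 1 > 0 ✓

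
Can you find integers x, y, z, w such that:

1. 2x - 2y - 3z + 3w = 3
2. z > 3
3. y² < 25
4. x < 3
Yes

Take x = 0, y = 0, z = 4, w = 5. Substituting into each constraint:
  (1) 2(0) - 2(0) - 3(4) + 3(5) = 3 ✓
  (2) 4 > 3 ✓
  (3) y² = (0)² = 0, and 0 < 25 ✓
  (4) 0 < 3 ✓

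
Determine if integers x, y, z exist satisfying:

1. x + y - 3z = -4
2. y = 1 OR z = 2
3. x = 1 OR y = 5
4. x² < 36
Yes

Take x = 1, y = 1, z = 2. Substituting into each constraint:
  (1) 1 + 1 - 3(2) = -4 ✓
  (2) y = 1, target 1 ✓ (first branch holds)
  (3) x = 1, target 1 ✓ (first branch holds)
  (4) x² = (1)² = 1, and 1 < 36 ✓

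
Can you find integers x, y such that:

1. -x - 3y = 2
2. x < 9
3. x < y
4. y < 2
Yes

Take x = -2, y = 0. Substituting into each constraint:
  (1) 2 - 3(0) = 2 ✓
  (2) -2 < 9 ✓
  (3) -2 < 0 ✓
  (4) 0 < 2 ✓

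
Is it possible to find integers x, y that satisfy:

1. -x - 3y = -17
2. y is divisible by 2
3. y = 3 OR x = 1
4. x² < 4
No

A contradictory subset is {-x - 3y = -17, y is divisible by 2, y = 3 OR x = 1}. No integer assignment can satisfy these jointly:

  - -x - 3y = -17: is a linear equation tying the variables together
  - y is divisible by 2: restricts y to multiples of 2
  - y = 3 OR x = 1: forces a choice: either y = 3 or x = 1

Split on the disjunction (y = 3 OR x = 1):
  • If y = 3: this contradicts the divisibility constraint — 3 is not a multiple of 2.
  • If x = 1: with x = 1, writing y = 2y', every remaining term of the linear equation is divisible by 6, so the left side is ≡ 0 (mod 6); but the right side -16 ≡ 2 (mod 6). No integers can satisfy it.
Both branches are infeasible, so the system has no integer solution.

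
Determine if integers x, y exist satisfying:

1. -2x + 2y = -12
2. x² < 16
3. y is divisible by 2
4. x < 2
Yes

Take x = 0, y = -6. Substituting into each constraint:
  (1) -2(0) + 2(-6) = -12 ✓
  (2) x² = (0)² = 0, and 0 < 16 ✓
  (3) -6 = 2 × -3, remainder 0 ✓
  (4) 0 < 2 ✓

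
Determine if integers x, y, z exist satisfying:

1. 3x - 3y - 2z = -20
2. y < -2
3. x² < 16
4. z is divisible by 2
Yes

Take x = 1, y = -3, z = 16. Substituting into each constraint:
  (1) 3(1) - 3(-3) - 2(16) = -20 ✓
  (2) -3 < -2 ✓
  (3) x² = (1)² = 1, and 1 < 16 ✓
  (4) 16 = 2 × 8, remainder 0 ✓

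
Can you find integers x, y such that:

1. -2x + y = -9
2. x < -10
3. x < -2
Yes

Take x = -11, y = -31. Substituting into each constraint:
  (1) -2(-11) + (-31) = -9 ✓
  (2) -11 < -10 ✓
  (3) -11 < -2 ✓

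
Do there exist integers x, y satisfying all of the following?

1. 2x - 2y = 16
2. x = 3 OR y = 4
Yes

Take x = 12, y = 4. Substituting into each constraint:
  (1) 2(12) - 2(4) = 16 ✓
  (2) y = 4, target 4 ✓ (second branch holds)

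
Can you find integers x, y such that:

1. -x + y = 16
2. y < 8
Yes

Take x = -9, y = 7. Substituting into each constraint:
  (1) 9 + 7 = 16 ✓
  (2) 7 < 8 ✓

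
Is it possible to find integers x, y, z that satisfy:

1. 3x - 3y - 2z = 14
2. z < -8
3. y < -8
Yes

Take x = -11, y = -9, z = -10. Substituting into each constraint:
  (1) 3(-11) - 3(-9) - 2(-10) = 14 ✓
  (2) -10 < -8 ✓
  (3) -9 < -8 ✓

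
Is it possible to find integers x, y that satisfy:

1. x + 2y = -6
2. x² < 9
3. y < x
Yes

Take x = 0, y = -3. Substituting into each constraint:
  (1) 0 + 2(-3) = -6 ✓
  (2) x² = (0)² = 0, and 0 < 9 ✓
  (3) -3 < 0 ✓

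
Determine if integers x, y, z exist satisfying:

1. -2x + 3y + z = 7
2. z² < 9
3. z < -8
No

A contradictory subset is {z² < 9, z < -8}. No integer assignment can satisfy these jointly:

  - z² < 9: restricts z to |z| ≤ 2
  - z < -8: bounds one variable relative to a constant

Direct contradiction: the bounds on z require z ≥ -2 and z ≤ -9 simultaneously, which is empty.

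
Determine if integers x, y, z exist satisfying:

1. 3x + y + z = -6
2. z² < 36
Yes

Take x = -2, y = 0, z = 0. Substituting into each constraint:
  (1) 3(-2) + 0 + 0 = -6 ✓
  (2) z² = (0)² = 0, and 0 < 36 ✓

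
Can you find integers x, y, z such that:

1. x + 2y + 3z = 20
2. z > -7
Yes

Take x = 2, y = 0, z = 6. Substituting into each constraint:
  (1) 2 + 2(0) + 3(6) = 20 ✓
  (2) 6 > -7 ✓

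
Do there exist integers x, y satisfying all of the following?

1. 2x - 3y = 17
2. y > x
Yes

Take x = -20, y = -19. Substituting into each constraint:
  (1) 2(-20) - 3(-19) = 17 ✓
  (2) -19 > -20 ✓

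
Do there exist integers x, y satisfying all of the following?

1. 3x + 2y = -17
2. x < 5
Yes

Take x = 1, y = -10. Substituting into each constraint:
  (1) 3(1) + 2(-10) = -17 ✓
  (2) 1 < 5 ✓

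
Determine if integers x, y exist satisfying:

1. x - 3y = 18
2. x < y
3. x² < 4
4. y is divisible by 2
No

A contradictory subset is {x - 3y = 18, x < y, x² < 4}. No integer assignment can satisfy these jointly:

  - x - 3y = 18: is a linear equation tying the variables together
  - x < y: bounds one variable relative to another variable
  - x² < 4: restricts x to |x| ≤ 1

Propagating the comparison: y > x and x ≥ -1 give y ≥ 0. Range argument: with x ∈ [-1, 1], y ∈ [0, ∞], the left side of the equation is at most 1, but the right side is 18 > 1. No integer solution exists.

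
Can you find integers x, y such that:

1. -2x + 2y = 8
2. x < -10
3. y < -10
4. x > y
No

A contradictory subset is {-2x + 2y = 8, x > y}. No integer assignment can satisfy these jointly:

  - -2x + 2y = 8: is a linear equation tying the variables together
  - x > y: bounds one variable relative to another variable

From the equation, x − y = -4, i.e. x − y = -4; but x > y requires x − y ≥ 1. Contradiction.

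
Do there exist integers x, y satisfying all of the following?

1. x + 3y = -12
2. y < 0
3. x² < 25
Yes

Take x = 0, y = -4. Substituting into each constraint:
  (1) 0 + 3(-4) = -12 ✓
  (2) -4 < 0 ✓
  (3) x² = (0)² = 0, and 0 < 25 ✓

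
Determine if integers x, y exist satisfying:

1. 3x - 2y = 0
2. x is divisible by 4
Yes

Take x = 0, y = 0. Substituting into each constraint:
  (1) 3(0) - 2(0) = 0 ✓
  (2) 0 = 4 × 0, remainder 0 ✓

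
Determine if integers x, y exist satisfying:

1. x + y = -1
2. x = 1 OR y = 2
Yes

Take x = -3, y = 2. Substituting into each constraint:
  (1) (-3) + 2 = -1 ✓
  (2) y = 2, target 2 ✓ (second branch holds)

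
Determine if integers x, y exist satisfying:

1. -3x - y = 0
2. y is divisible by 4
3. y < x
Yes

Take x = 4, y = -12. Substituting into each constraint:
  (1) -3(4) + 12 = 0 ✓
  (2) -12 = 4 × -3, remainder 0 ✓
  (3) -12 < 4 ✓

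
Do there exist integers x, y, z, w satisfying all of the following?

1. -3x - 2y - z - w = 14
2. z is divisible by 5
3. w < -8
Yes

Take x = 0, y = -2, z = 0, w = -10. Substituting into each constraint:
  (1) -3(0) - 2(-2) + 0 + 10 = 14 ✓
  (2) 0 = 5 × 0, remainder 0 ✓
  (3) -10 < -8 ✓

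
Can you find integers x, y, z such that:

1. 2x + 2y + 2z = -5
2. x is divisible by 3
No

Even the single constraint (2x + 2y + 2z = -5) is infeasible over the integers.

  - 2x + 2y + 2z = -5: every term on the left is divisible by 2, so the LHS ≡ 0 (mod 2), but the RHS -5 is not — no integer solution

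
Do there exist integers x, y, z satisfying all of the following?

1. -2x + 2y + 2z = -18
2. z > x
Yes

Take x = 0, y = -10, z = 1. Substituting into each constraint:
  (1) -2(0) + 2(-10) + 2(1) = -18 ✓
  (2) 1 > 0 ✓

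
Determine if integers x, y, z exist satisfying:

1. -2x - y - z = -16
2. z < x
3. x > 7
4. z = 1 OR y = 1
Yes

Take x = 8, y = -1, z = 1. Substituting into each constraint:
  (1) -2(8) + 1 + (-1) = -16 ✓
  (2) 1 < 8 ✓
  (3) 8 > 7 ✓
  (4) z = 1, target 1 ✓ (first branch holds)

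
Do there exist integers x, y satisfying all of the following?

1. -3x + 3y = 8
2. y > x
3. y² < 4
No

Even the single constraint (-3x + 3y = 8) is infeasible over the integers.

  - -3x + 3y = 8: every term on the left is divisible by 3, so the LHS ≡ 0 (mod 3), but the RHS 8 is not — no integer solution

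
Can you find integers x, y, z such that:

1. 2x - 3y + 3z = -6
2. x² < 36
Yes

Take x = 0, y = 2, z = 0. Substituting into each constraint:
  (1) 2(0) - 3(2) + 3(0) = -6 ✓
  (2) x² = (0)² = 0, and 0 < 36 ✓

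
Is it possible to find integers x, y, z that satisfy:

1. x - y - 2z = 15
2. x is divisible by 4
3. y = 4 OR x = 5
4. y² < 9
No

A contradictory subset is {x is divisible by 4, y = 4 OR x = 5, y² < 9}. No integer assignment can satisfy these jointly:

  - x is divisible by 4: restricts x to multiples of 4
  - y = 4 OR x = 5: forces a choice: either y = 4 or x = 5
  - y² < 9: restricts y to |y| ≤ 2

Split on the disjunction (y = 4 OR x = 5):
  • If y = 4: this contradicts y² < 9, which requires |y| ≤ 2.
  • If x = 5: this contradicts the divisibility constraint — 5 is not a multiple of 4.
Both branches are infeasible, so the system has no integer solution.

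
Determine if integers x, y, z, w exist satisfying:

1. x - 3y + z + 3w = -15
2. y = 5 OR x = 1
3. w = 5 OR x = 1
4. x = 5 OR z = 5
Yes

Take x = 5, y = 5, z = -20, w = 5. Substituting into each constraint:
  (1) 5 - 3(5) + (-20) + 3(5) = -15 ✓
  (2) y = 5, target 5 ✓ (first branch holds)
  (3) w = 5, target 5 ✓ (first branch holds)
  (4) x = 5, target 5 ✓ (first branch holds)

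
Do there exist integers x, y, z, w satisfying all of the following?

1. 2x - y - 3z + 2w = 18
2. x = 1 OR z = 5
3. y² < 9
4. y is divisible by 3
Yes

Take x = 1, y = 0, z = 4, w = 14. Substituting into each constraint:
  (1) 2(1) + 0 - 3(4) + 2(14) = 18 ✓
  (2) x = 1, target 1 ✓ (first branch holds)
  (3) y² = (0)² = 0, and 0 < 9 ✓
  (4) 0 = 3 × 0, remainder 0 ✓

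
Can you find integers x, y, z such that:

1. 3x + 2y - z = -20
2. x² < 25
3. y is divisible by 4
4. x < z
Yes

Take x = 2, y = 0, z = 26. Substituting into each constraint:
  (1) 3(2) + 2(0) + (-26) = -20 ✓
  (2) x² = (2)² = 4, and 4 < 25 ✓
  (3) 0 = 4 × 0, remainder 0 ✓
  (4) 2 < 26 ✓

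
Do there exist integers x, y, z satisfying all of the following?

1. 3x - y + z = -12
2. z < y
Yes

Take x = -3, y = 3, z = 0. Substituting into each constraint:
  (1) 3(-3) + (-3) + 0 = -12 ✓
  (2) 0 < 3 ✓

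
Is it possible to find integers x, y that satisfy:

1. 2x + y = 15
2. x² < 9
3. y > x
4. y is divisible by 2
No

A contradictory subset is {2x + y = 15, y is divisible by 2}. No integer assignment can satisfy these jointly:

  - 2x + y = 15: is a linear equation tying the variables together
  - y is divisible by 2: restricts y to multiples of 2

Modular obstruction: writing y = 2y', every remaining term of the linear equation is divisible by 2, so the left side is ≡ 0 (mod 2); but the right side 15 ≡ 1 (mod 2). No integers can satisfy it.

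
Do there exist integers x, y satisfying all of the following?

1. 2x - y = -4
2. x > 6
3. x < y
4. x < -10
No

A contradictory subset is {x > 6, x < -10}. No integer assignment can satisfy these jointly:

  - x > 6: bounds one variable relative to a constant
  - x < -10: bounds one variable relative to a constant

Direct contradiction: the bounds on x require x ≥ 7 and x ≤ -11 simultaneously, which is empty.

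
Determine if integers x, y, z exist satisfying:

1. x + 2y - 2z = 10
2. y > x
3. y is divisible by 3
Yes

Take x = -2, y = 0, z = -6. Substituting into each constraint:
  (1) (-2) + 2(0) - 2(-6) = 10 ✓
  (2) 0 > -2 ✓
  (3) 0 = 3 × 0, remainder 0 ✓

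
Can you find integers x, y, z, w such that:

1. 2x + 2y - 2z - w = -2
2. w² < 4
Yes

Take x = -1, y = 0, z = 0, w = 0. Substituting into each constraint:
  (1) 2(-1) + 2(0) - 2(0) + 0 = -2 ✓
  (2) w² = (0)² = 0, and 0 < 4 ✓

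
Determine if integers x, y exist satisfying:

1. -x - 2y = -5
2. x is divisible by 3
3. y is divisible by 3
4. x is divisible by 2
No

A contradictory subset is {-x - 2y = -5, x is divisible by 3, y is divisible by 3}. No integer assignment can satisfy these jointly:

  - -x - 2y = -5: is a linear equation tying the variables together
  - x is divisible by 3: restricts x to multiples of 3
  - y is divisible by 3: restricts y to multiples of 3

Modular obstruction: writing x = 3x' and writing y = 3y', every remaining term of the linear equation is divisible by 3, so the left side is ≡ 0 (mod 3); but the right side -5 ≡ 1 (mod 3). No integers can satisfy it.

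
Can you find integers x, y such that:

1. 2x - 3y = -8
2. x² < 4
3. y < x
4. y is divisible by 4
No

A contradictory subset is {2x - 3y = -8, x² < 4, y < x}. No integer assignment can satisfy these jointly:

  - 2x - 3y = -8: is a linear equation tying the variables together
  - x² < 4: restricts x to |x| ≤ 1
  - y < x: bounds one variable relative to another variable

Propagating the comparison: y < x and x ≤ 1 give y ≤ 0. Range argument: with x ∈ [-1, 1], y ∈ [−∞, 0], the left side of the equation is at least -2, but the right side is -8 < -2. No integer solution exists.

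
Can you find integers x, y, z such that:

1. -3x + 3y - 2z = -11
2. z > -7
Yes

Take x = 3, y = 0, z = 1. Substituting into each constraint:
  (1) -3(3) + 3(0) - 2(1) = -11 ✓
  (2) 1 > -7 ✓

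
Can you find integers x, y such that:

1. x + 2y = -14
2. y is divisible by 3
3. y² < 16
Yes

Take x = -14, y = 0. Substituting into each constraint:
  (1) (-14) + 2(0) = -14 ✓
  (2) 0 = 3 × 0, remainder 0 ✓
  (3) y² = (0)² = 0, and 0 < 16 ✓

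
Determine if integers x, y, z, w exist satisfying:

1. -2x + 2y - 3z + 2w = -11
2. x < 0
Yes

Take x = -1, y = -5, z = 1, w = 0. Substituting into each constraint:
  (1) -2(-1) + 2(-5) - 3(1) + 2(0) = -11 ✓
  (2) -1 < 0 ✓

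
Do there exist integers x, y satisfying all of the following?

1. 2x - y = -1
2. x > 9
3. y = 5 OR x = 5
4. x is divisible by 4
No

A contradictory subset is {2x - y = -1, x > 9, y = 5 OR x = 5}. No integer assignment can satisfy these jointly:

  - 2x - y = -1: is a linear equation tying the variables together
  - x > 9: bounds one variable relative to a constant
  - y = 5 OR x = 5: forces a choice: either y = 5 or x = 5

Split on the disjunction (y = 5 OR x = 5):
  • If y = 5: the equation forces x = 2, which contradicts the bound x ≥ 10.
  • If x = 5: this contradicts the bound x ≥ 10.
Both branches are infeasible, so the system has no integer solution.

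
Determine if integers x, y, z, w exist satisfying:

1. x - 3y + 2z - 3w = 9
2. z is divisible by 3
Yes

Take x = 0, y = 0, z = 0, w = -3. Substituting into each constraint:
  (1) 0 - 3(0) + 2(0) - 3(-3) = 9 ✓
  (2) 0 = 3 × 0, remainder 0 ✓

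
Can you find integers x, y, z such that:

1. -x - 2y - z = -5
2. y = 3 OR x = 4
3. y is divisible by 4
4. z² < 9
Yes

Take x = 4, y = 0, z = 1. Substituting into each constraint:
  (1) (-4) - 2(0) + (-1) = -5 ✓
  (2) x = 4, target 4 ✓ (second branch holds)
  (3) 0 = 4 × 0, remainder 0 ✓
  (4) z² = (1)² = 1, and 1 < 9 ✓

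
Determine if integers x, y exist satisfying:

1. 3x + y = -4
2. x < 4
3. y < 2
Yes

Take x = 0, y = -4. Substituting into each constraint:
  (1) 3(0) + (-4) = -4 ✓
  (2) 0 < 4 ✓
  (3) -4 < 2 ✓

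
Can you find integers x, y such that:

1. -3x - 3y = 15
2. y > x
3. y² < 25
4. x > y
No

A contradictory subset is {y > x, x > y}. No integer assignment can satisfy these jointly:

  - y > x: bounds one variable relative to another variable
  - x > y: bounds one variable relative to another variable

Direct contradiction: y > x and x > y cannot both hold.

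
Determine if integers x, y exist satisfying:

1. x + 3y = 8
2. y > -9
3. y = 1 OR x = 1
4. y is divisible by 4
No

A contradictory subset is {x + 3y = 8, y = 1 OR x = 1, y is divisible by 4}. No integer assignment can satisfy these jointly:

  - x + 3y = 8: is a linear equation tying the variables together
  - y = 1 OR x = 1: forces a choice: either y = 1 or x = 1
  - y is divisible by 4: restricts y to multiples of 4

Split on the disjunction (y = 1 OR x = 1):
  • If y = 1: this contradicts the divisibility constraint — 1 is not a multiple of 4.
  • If x = 1: with x = 1, writing y = 4y', every remaining term of the linear equation is divisible by 12, so the left side is ≡ 0 (mod 12); but the right side 7 ≡ 7 (mod 12). No integers can satisfy it.
Both branches are infeasible, so the system has no integer solution.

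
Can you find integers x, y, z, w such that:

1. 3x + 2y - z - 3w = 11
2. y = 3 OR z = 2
Yes

Take x = 2, y = 3, z = 1, w = 0. Substituting into each constraint:
  (1) 3(2) + 2(3) + (-1) - 3(0) = 11 ✓
  (2) y = 3, target 3 ✓ (first branch holds)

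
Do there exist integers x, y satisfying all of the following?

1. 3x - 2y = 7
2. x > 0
Yes

Take x = 3, y = 1. Substituting into each constraint:
  (1) 3(3) - 2(1) = 7 ✓
  (2) 3 > 0 ✓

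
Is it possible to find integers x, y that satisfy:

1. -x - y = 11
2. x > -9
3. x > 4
Yes

Take x = 5, y = -16. Substituting into each constraint:
  (1) (-5) + 16 = 11 ✓
  (2) 5 > -9 ✓
  (3) 5 > 4 ✓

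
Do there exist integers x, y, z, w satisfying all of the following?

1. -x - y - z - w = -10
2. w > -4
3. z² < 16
Yes

Take x = 0, y = 0, z = 0, w = 10. Substituting into each constraint:
  (1) 0 + 0 + 0 + (-10) = -10 ✓
  (2) 10 > -4 ✓
  (3) z² = (0)² = 0, and 0 < 16 ✓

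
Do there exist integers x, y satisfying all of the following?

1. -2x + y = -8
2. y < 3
Yes

Take x = 0, y = -8. Substituting into each constraint:
  (1) -2(0) + (-8) = -8 ✓
  (2) -8 < 3 ✓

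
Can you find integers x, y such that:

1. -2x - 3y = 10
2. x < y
Yes

Take x = -5, y = 0. Substituting into each constraint:
  (1) -2(-5) - 3(0) = 10 ✓
  (2) -5 < 0 ✓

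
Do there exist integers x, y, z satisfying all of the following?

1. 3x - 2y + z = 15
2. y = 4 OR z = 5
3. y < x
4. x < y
No

A contradictory subset is {y < x, x < y}. No integer assignment can satisfy these jointly:

  - y < x: bounds one variable relative to another variable
  - x < y: bounds one variable relative to another variable

Direct contradiction: x > y and y > x cannot both hold.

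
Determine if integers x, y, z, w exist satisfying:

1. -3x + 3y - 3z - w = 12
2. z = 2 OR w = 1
Yes

Take x = 0, y = 0, z = 2, w = -18. Substituting into each constraint:
  (1) -3(0) + 3(0) - 3(2) + 18 = 12 ✓
  (2) z = 2, target 2 ✓ (first branch holds)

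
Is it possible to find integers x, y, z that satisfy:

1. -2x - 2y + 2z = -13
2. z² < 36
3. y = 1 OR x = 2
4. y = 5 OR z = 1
No

Even the single constraint (-2x - 2y + 2z = -13) is infeasible over the integers.

  - -2x - 2y + 2z = -13: every term on the left is divisible by 2, so the LHS ≡ 0 (mod 2), but the RHS -13 is not — no integer solution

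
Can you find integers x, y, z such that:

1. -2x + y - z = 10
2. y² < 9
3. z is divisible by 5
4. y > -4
Yes

Take x = -5, y = 0, z = 0. Substituting into each constraint:
  (1) -2(-5) + 0 + 0 = 10 ✓
  (2) y² = (0)² = 0, and 0 < 9 ✓
  (3) 0 = 5 × 0, remainder 0 ✓
  (4) 0 > -4 ✓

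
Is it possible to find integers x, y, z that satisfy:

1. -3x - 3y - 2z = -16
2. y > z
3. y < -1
Yes

Take x = 11, y = -3, z = -4. Substituting into each constraint:
  (1) -3(11) - 3(-3) - 2(-4) = -16 ✓
  (2) -3 > -4 ✓
  (3) -3 < -1 ✓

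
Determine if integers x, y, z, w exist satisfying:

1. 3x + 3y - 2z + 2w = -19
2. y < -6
Yes

Take x = 0, y = -7, z = 0, w = 1. Substituting into each constraint:
  (1) 3(0) + 3(-7) - 2(0) + 2(1) = -19 ✓
  (2) -7 < -6 ✓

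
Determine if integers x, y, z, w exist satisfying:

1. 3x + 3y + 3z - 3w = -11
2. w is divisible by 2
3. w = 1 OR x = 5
No

Even the single constraint (3x + 3y + 3z - 3w = -11) is infeasible over the integers.

  - 3x + 3y + 3z - 3w = -11: every term on the left is divisible by 3, so the LHS ≡ 0 (mod 3), but the RHS -11 is not — no integer solution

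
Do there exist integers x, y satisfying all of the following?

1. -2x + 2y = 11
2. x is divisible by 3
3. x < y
No

Even the single constraint (-2x + 2y = 11) is infeasible over the integers.

  - -2x + 2y = 11: every term on the left is divisible by 2, so the LHS ≡ 0 (mod 2), but the RHS 11 is not — no integer solution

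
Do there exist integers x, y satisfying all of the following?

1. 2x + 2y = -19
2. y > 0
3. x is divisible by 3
No

Even the single constraint (2x + 2y = -19) is infeasible over the integers.

  - 2x + 2y = -19: every term on the left is divisible by 2, so the LHS ≡ 0 (mod 2), but the RHS -19 is not — no integer solution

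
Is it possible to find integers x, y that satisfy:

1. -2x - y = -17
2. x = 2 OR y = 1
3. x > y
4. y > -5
Yes

Take x = 8, y = 1. Substituting into each constraint:
  (1) -2(8) + (-1) = -17 ✓
  (2) y = 1, target 1 ✓ (second branch holds)
  (3) 8 > 1 ✓
  (4) 1 > -5 ✓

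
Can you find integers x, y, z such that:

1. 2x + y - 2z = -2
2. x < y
Yes

Take x = 1, y = 2, z = 3. Substituting into each constraint:
  (1) 2(1) + 2 - 2(3) = -2 ✓
  (2) 1 < 2 ✓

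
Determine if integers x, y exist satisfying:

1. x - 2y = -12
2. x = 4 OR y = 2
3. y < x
No

The full constraint system is jointly infeasible over the integers. Each constraint and what it forces:

  - x - 2y = -12: is a linear equation tying the variables together
  - x = 4 OR y = 2: forces a choice: either x = 4 or y = 2
  - y < x: bounds one variable relative to another variable

Split on the disjunction (x = 4 OR y = 2):
  • If x = 4: the equation forces y = 8, giving (x, y) = (4, 8), which violates x > y.
  • If y = 2: the equation forces x = -8, giving (y, x) = (2, -8), which violates x > y.
Both branches are infeasible, so the system has no integer solution.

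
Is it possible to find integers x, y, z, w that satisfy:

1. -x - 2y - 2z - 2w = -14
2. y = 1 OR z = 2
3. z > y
Yes

Take x = 6, y = 1, z = 3, w = 0. Substituting into each constraint:
  (1) (-6) - 2(1) - 2(3) - 2(0) = -14 ✓
  (2) y = 1, target 1 ✓ (first branch holds)
  (3) 3 > 1 ✓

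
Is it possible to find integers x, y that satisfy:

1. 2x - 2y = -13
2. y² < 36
No

Even the single constraint (2x - 2y = -13) is infeasible over the integers.

  - 2x - 2y = -13: every term on the left is divisible by 2, so the LHS ≡ 0 (mod 2), but the RHS -13 is not — no integer solution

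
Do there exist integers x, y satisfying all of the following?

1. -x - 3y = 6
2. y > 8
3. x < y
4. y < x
No

A contradictory subset is {x < y, y < x}. No integer assignment can satisfy these jointly:

  - x < y: bounds one variable relative to another variable
  - y < x: bounds one variable relative to another variable

Direct contradiction: y > x and x > y cannot both hold.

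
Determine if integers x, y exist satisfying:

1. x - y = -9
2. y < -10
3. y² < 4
No

A contradictory subset is {y < -10, y² < 4}. No integer assignment can satisfy these jointly:

  - y < -10: bounds one variable relative to a constant
  - y² < 4: restricts y to |y| ≤ 1

Direct contradiction: the bounds on y require y ≥ -1 and y ≤ -11 simultaneously, which is empty.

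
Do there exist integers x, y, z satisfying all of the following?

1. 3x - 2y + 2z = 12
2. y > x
Yes

Take x = 0, y = 1, z = 7. Substituting into each constraint:
  (1) 3(0) - 2(1) + 2(7) = 12 ✓
  (2) 1 > 0 ✓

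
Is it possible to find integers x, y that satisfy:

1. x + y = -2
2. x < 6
Yes

Take x = 0, y = -2. Substituting into each constraint:
  (1) 0 + (-2) = -2 ✓
  (2) 0 < 6 ✓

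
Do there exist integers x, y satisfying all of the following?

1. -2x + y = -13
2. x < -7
Yes

Take x = -8, y = -29. Substituting into each constraint:
  (1) -2(-8) + (-29) = -13 ✓
  (2) -8 < -7 ✓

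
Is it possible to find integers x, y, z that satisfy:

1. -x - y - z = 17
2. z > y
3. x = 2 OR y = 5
Yes

Take x = -28, y = 5, z = 6. Substituting into each constraint:
  (1) 28 + (-5) + (-6) = 17 ✓
  (2) 6 > 5 ✓
  (3) y = 5, target 5 ✓ (second branch holds)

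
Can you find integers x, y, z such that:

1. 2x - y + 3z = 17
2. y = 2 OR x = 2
Yes

Take x = 2, y = -1, z = 4. Substituting into each constraint:
  (1) 2(2) + 1 + 3(4) = 17 ✓
  (2) x = 2, target 2 ✓ (second branch holds)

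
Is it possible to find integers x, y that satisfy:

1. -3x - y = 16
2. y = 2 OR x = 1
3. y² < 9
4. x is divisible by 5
No

A contradictory subset is {-3x - y = 16, y = 2 OR x = 1, x is divisible by 5}. No integer assignment can satisfy these jointly:

  - -3x - y = 16: is a linear equation tying the variables together
  - y = 2 OR x = 1: forces a choice: either y = 2 or x = 1
  - x is divisible by 5: restricts x to multiples of 5

Split on the disjunction (y = 2 OR x = 1):
  • If y = 2: with y = 2, writing x = 5x', every remaining term of the linear equation is divisible by 15, so the left side is ≡ 0 (mod 15); but the right side 18 ≡ 3 (mod 15). No integers can satisfy it.
  • If x = 1: this contradicts the divisibility constraint — 1 is not a multiple of 5.
Both branches are infeasible, so the system has no integer solution.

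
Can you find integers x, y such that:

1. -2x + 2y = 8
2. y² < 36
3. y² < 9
Yes

Take x = -4, y = 0. Substituting into each constraint:
  (1) -2(-4) + 2(0) = 8 ✓
  (2) y² = (0)² = 0, and 0 < 36 ✓
  (3) y² = (0)² = 0, and 0 < 9 ✓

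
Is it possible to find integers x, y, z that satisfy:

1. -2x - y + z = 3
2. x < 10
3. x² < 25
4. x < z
Yes

Take x = 0, y = -2, z = 1. Substituting into each constraint:
  (1) -2(0) + 2 + 1 = 3 ✓
  (2) 0 < 10 ✓
  (3) x² = (0)² = 0, and 0 < 25 ✓
  (4) 0 < 1 ✓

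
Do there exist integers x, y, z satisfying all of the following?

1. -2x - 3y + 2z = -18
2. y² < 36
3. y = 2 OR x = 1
Yes

Take x = 1, y = 4, z = -2. Substituting into each constraint:
  (1) -2(1) - 3(4) + 2(-2) = -18 ✓
  (2) y² = (4)² = 16, and 16 < 36 ✓
  (3) x = 1, target 1 ✓ (second branch holds)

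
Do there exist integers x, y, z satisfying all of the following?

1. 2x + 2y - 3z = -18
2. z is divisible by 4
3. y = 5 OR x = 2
Yes

Take x = -14, y = 5, z = 0. Substituting into each constraint:
  (1) 2(-14) + 2(5) - 3(0) = -18 ✓
  (2) 0 = 4 × 0, remainder 0 ✓
  (3) y = 5, target 5 ✓ (first branch holds)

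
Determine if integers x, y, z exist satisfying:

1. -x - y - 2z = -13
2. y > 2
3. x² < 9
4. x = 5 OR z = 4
Yes

Take x = 0, y = 5, z = 4. Substituting into each constraint:
  (1) 0 + (-5) - 2(4) = -13 ✓
  (2) 5 > 2 ✓
  (3) x² = (0)² = 0, and 0 < 9 ✓
  (4) z = 4, target 4 ✓ (second branch holds)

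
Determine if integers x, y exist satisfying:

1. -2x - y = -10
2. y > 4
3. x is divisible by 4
Yes

Take x = 0, y = 10. Substituting into each constraint:
  (1) -2(0) + (-10) = -10 ✓
  (2) 10 > 4 ✓
  (3) 0 = 4 × 0, remainder 0 ✓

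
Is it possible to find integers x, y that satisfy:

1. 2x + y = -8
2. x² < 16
Yes

Take x = 0, y = -8. Substituting into each constraint:
  (1) 2(0) + (-8) = -8 ✓
  (2) x² = (0)² = 0, and 0 < 16 ✓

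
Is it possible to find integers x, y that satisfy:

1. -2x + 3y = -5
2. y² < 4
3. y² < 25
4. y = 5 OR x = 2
No

A contradictory subset is {-2x + 3y = -5, y² < 4, y = 5 OR x = 2}. No integer assignment can satisfy these jointly:

  - -2x + 3y = -5: is a linear equation tying the variables together
  - y² < 4: restricts y to |y| ≤ 1
  - y = 5 OR x = 2: forces a choice: either y = 5 or x = 2

Split on the disjunction (y = 5 OR x = 2):
  • If y = 5: this contradicts y² < 4, which requires |y| ≤ 1.
  • If x = 2: with x = 2, every remaining term of the linear equation is divisible by 3, so the left side is ≡ 0 (mod 3); but the right side -1 ≡ 2 (mod 3). No integers can satisfy it.
Both branches are infeasible, so the system has no integer solution.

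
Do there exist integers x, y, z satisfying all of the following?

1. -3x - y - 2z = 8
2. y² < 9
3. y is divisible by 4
Yes

Take x = -4, y = 0, z = 2. Substituting into each constraint:
  (1) -3(-4) + 0 - 2(2) = 8 ✓
  (2) y² = (0)² = 0, and 0 < 9 ✓
  (3) 0 = 4 × 0, remainder 0 ✓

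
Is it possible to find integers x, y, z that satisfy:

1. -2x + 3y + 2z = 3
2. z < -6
Yes

Take x = 2, y = 7, z = -7. Substituting into each constraint:
  (1) -2(2) + 3(7) + 2(-7) = 3 ✓
  (2) -7 < -6 ✓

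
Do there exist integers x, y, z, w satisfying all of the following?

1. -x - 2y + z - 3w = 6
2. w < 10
Yes

Take x = 0, y = 0, z = 6, w = 0. Substituting into each constraint:
  (1) 0 - 2(0) + 6 - 3(0) = 6 ✓
  (2) 0 < 10 ✓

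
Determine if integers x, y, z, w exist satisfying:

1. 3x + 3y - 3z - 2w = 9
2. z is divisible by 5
Yes

Take x = 0, y = 3, z = 0, w = 0. Substituting into each constraint:
  (1) 3(0) + 3(3) - 3(0) - 2(0) = 9 ✓
  (2) 0 = 5 × 0, remainder 0 ✓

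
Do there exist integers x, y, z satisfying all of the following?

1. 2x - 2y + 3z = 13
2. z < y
Yes

Take x = 7, y = 2, z = 1. Substituting into each constraint:
  (1) 2(7) - 2(2) + 3(1) = 13 ✓
  (2) 1 < 2 ✓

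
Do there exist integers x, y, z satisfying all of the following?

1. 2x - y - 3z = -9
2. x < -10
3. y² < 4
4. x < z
Yes

Take x = -12, y = 0, z = -5. Substituting into each constraint:
  (1) 2(-12) + 0 - 3(-5) = -9 ✓
  (2) -12 < -10 ✓
  (3) y² = (0)² = 0, and 0 < 4 ✓
  (4) -12 < -5 ✓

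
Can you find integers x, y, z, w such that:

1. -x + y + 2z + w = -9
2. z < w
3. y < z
Yes

Take x = 9, y = -1, z = 0, w = 1. Substituting into each constraint:
  (1) (-9) + (-1) + 2(0) + 1 = -9 ✓
  (2) 0 < 1 ✓
  (3) -1 < 0 ✓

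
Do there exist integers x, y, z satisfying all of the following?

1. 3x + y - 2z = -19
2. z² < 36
Yes

Take x = -7, y = 2, z = 0. Substituting into each constraint:
  (1) 3(-7) + 2 - 2(0) = -19 ✓
  (2) z² = (0)² = 0, and 0 < 36 ✓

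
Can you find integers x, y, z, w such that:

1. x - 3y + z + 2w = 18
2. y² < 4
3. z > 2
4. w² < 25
Yes

Take x = 17, y = 1, z = 4, w = 0. Substituting into each constraint:
  (1) 17 - 3(1) + 4 + 2(0) = 18 ✓
  (2) y² = (1)² = 1, and 1 < 4 ✓
  (3) 4 > 2 ✓
  (4) w² = (0)² = 0, and 0 < 25 ✓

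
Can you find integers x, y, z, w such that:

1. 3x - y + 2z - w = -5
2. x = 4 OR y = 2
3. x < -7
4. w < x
Yes

Take x = -8, y = 2, z = 6, w = -9. Substituting into each constraint:
  (1) 3(-8) + (-2) + 2(6) + 9 = -5 ✓
  (2) y = 2, target 2 ✓ (second branch holds)
  (3) -8 < -7 ✓
  (4) -9 < -8 ✓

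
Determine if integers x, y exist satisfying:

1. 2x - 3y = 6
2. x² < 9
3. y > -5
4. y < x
Yes

Take x = 0, y = -2. Substituting into each constraint:
  (1) 2(0) - 3(-2) = 6 ✓
  (2) x² = (0)² = 0, and 0 < 9 ✓
  (3) -2 > -5 ✓
  (4) -2 < 0 ✓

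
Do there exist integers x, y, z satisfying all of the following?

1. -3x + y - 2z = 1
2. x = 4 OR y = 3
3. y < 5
Yes

Take x = 4, y = 1, z = -6. Substituting into each constraint:
  (1) -3(4) + 1 - 2(-6) = 1 ✓
  (2) x = 4, target 4 ✓ (first branch holds)
  (3) 1 < 5 ✓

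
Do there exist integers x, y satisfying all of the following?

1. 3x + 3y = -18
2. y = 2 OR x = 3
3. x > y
Yes

Take x = 3, y = -9. Substituting into each constraint:
  (1) 3(3) + 3(-9) = -18 ✓
  (2) x = 3, target 3 ✓ (second branch holds)
  (3) 3 > -9 ✓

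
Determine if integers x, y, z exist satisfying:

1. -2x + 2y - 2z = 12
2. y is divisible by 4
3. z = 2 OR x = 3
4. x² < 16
Yes

Take x = 0, y = 8, z = 2. Substituting into each constraint:
  (1) -2(0) + 2(8) - 2(2) = 12 ✓
  (2) 8 = 4 × 2, remainder 0 ✓
  (3) z = 2, target 2 ✓ (first branch holds)
  (4) x² = (0)² = 0, and 0 < 16 ✓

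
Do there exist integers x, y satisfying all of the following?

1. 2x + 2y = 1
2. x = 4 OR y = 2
No

Even the single constraint (2x + 2y = 1) is infeasible over the integers.

  - 2x + 2y = 1: every term on the left is divisible by 2, so the LHS ≡ 0 (mod 2), but the RHS 1 is not — no integer solution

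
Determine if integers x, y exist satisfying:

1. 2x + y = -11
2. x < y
Yes

Take x = -4, y = -3. Substituting into each constraint:
  (1) 2(-4) + (-3) = -11 ✓
  (2) -4 < -3 ✓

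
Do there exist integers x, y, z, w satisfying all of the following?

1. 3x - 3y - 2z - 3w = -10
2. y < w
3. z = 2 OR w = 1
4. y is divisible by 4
Yes

Take x = -3, y = 0, z = -1, w = 1. Substituting into each constraint:
  (1) 3(-3) - 3(0) - 2(-1) - 3(1) = -10 ✓
  (2) 0 < 1 ✓
  (3) w = 1, target 1 ✓ (second branch holds)
  (4) 0 = 4 × 0, remainder 0 ✓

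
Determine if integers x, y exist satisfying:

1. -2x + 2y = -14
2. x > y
Yes

Take x = 0, y = -7. Substituting into each constraint:
  (1) -2(0) + 2(-7) = -14 ✓
  (2) 0 > -7 ✓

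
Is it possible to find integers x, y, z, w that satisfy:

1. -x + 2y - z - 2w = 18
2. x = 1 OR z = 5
Yes

Take x = -23, y = 0, z = 5, w = 0. Substituting into each constraint:
  (1) 23 + 2(0) + (-5) - 2(0) = 18 ✓
  (2) z = 5, target 5 ✓ (second branch holds)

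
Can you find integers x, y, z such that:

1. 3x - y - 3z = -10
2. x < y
Yes

Take x = 0, y = 1, z = 3. Substituting into each constraint:
  (1) 3(0) + (-1) - 3(3) = -10 ✓
  (2) 0 < 1 ✓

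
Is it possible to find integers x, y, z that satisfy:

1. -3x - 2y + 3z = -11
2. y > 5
Yes

Take x = 0, y = 7, z = 1. Substituting into each constraint:
  (1) -3(0) - 2(7) + 3(1) = -11 ✓
  (2) 7 > 5 ✓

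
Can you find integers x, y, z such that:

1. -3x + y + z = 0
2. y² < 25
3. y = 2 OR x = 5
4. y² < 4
Yes

Take x = 5, y = 0, z = 15. Substituting into each constraint:
  (1) -3(5) + 0 + 15 = 0 ✓
  (2) y² = (0)² = 0, and 0 < 25 ✓
  (3) x = 5, target 5 ✓ (second branch holds)
  (4) y² = (0)² = 0, and 0 < 4 ✓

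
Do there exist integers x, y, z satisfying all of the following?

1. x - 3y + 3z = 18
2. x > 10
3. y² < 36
Yes

Take x = 18, y = 0, z = 0. Substituting into each constraint:
  (1) 18 - 3(0) + 3(0) = 18 ✓
  (2) 18 > 10 ✓
  (3) y² = (0)² = 0, and 0 < 36 ✓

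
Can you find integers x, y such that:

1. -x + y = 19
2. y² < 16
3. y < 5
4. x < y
Yes

Take x = -19, y = 0. Substituting into each constraint:
  (1) 19 + 0 = 19 ✓
  (2) y² = (0)² = 0, and 0 < 16 ✓
  (3) 0 < 5 ✓
  (4) -19 < 0 ✓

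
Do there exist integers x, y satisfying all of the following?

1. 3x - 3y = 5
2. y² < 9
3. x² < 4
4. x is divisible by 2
No

Even the single constraint (3x - 3y = 5) is infeasible over the integers.

  - 3x - 3y = 5: every term on the left is divisible by 3, so the LHS ≡ 0 (mod 3), but the RHS 5 is not — no integer solution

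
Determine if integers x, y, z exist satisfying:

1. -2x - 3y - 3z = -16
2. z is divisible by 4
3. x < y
Yes

Take x = 2, y = 4, z = 0. Substituting into each constraint:
  (1) -2(2) - 3(4) - 3(0) = -16 ✓
  (2) 0 = 4 × 0, remainder 0 ✓
  (3) 2 < 4 ✓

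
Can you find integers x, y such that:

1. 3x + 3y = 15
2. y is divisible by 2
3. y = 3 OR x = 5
Yes

Take x = 5, y = 0. Substituting into each constraint:
  (1) 3(5) + 3(0) = 15 ✓
  (2) 0 = 2 × 0, remainder 0 ✓
  (3) x = 5, target 5 ✓ (second branch holds)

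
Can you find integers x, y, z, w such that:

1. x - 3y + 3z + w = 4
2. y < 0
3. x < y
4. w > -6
Yes

Take x = -2, y = -1, z = 1, w = 0. Substituting into each constraint:
  (1) (-2) - 3(-1) + 3(1) + 0 = 4 ✓
  (2) -1 < 0 ✓
  (3) -2 < -1 ✓
  (4) 0 > -6 ✓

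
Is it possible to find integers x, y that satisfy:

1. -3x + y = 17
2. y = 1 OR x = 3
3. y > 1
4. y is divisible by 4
No

The full constraint system is jointly infeasible over the integers. Each constraint and what it forces:

  - -3x + y = 17: is a linear equation tying the variables together
  - y = 1 OR x = 3: forces a choice: either y = 1 or x = 3
  - y > 1: bounds one variable relative to a constant
  - y is divisible by 4: restricts y to multiples of 4

Split on the disjunction (y = 1 OR x = 3):
  • If y = 1: this contradicts the divisibility constraint — 1 is not a multiple of 4.
  • If x = 3: with x = 3, writing y = 4y', every remaining term of the linear equation is divisible by 4, so the left side is ≡ 0 (mod 4); but the right side 26 ≡ 2 (mod 4). No integers can satisfy it.
Both branches are infeasible, so the system has no integer solution.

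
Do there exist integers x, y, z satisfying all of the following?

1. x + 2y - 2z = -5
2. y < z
Yes

Take x = -3, y = -1, z = 0. Substituting into each constraint:
  (1) (-3) + 2(-1) - 2(0) = -5 ✓
  (2) -1 < 0 ✓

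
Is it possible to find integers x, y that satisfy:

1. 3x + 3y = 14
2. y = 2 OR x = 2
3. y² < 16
No

Even the single constraint (3x + 3y = 14) is infeasible over the integers.

  - 3x + 3y = 14: every term on the left is divisible by 3, so the LHS ≡ 0 (mod 3), but the RHS 14 is not — no integer solution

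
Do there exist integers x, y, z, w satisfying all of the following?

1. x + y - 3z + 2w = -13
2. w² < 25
Yes

Take x = 0, y = -13, z = 0, w = 0. Substituting into each constraint:
  (1) 0 + (-13) - 3(0) + 2(0) = -13 ✓
  (2) w² = (0)² = 0, and 0 < 25 ✓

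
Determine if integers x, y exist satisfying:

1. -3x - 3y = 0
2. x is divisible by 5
Yes

Take x = 0, y = 0. Substituting into each constraint:
  (1) -3(0) - 3(0) = 0 ✓
  (2) 0 = 5 × 0, remainder 0 ✓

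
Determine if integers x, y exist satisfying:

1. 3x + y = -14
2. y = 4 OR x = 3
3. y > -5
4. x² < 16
No

The full constraint system is jointly infeasible over the integers. Each constraint and what it forces:

  - 3x + y = -14: is a linear equation tying the variables together
  - y = 4 OR x = 3: forces a choice: either y = 4 or x = 3
  - y > -5: bounds one variable relative to a constant
  - x² < 16: restricts x to |x| ≤ 3

Split on the disjunction (y = 4 OR x = 3):
  • If y = 4: the equation forces x = -6, but x² < 16 requires |x| ≤ 3.
  • If x = 3: the equation forces y = -23, which contradicts the bound y ≥ -4.
Both branches are infeasible, so the system has no integer solution.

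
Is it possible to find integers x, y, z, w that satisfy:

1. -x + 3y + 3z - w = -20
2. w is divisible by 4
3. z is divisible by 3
Yes

Take x = 20, y = 0, z = 0, w = 0. Substituting into each constraint:
  (1) (-20) + 3(0) + 3(0) + 0 = -20 ✓
  (2) 0 = 4 × 0, remainder 0 ✓
  (3) 0 = 3 × 0, remainder 0 ✓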